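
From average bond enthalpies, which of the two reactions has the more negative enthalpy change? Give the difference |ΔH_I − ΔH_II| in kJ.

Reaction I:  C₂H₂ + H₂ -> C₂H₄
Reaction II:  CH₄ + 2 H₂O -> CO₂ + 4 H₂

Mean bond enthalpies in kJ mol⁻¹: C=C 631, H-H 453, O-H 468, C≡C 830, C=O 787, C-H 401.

Reaction I, by 240 kJ

Reaction I:
  Bonds broken (reactants):
    C≡C: 1 × 830 = 830
    C-H: 2 × 401 = 802
    H-H: 1 × 453 = 453
    Σ(broken) = 2085 kJ
  Bonds formed (products):
    C-H: 4 × 401 = 1604
    C=C: 1 × 631 = 631
    Σ(formed) = 2235 kJ
  ΔH_I = 2085 − 2235 = −150 kJ
Reaction II:
  Bonds broken (reactants):
    C-H: 4 × 401 = 1604
    O-H: 4 × 468 = 1872
    Σ(broken) = 3476 kJ
  Bonds formed (products):
    C=O: 2 × 787 = 1574
    H-H: 4 × 453 = 1812
    Σ(formed) = 3386 kJ
  ΔH_II = 3476 − 3386 = +90 kJ
ΔH_I − ΔH_II = −240 kJ, so reaction I has the more negative ΔH; |ΔH_I − ΔH_II| = 240 kJ.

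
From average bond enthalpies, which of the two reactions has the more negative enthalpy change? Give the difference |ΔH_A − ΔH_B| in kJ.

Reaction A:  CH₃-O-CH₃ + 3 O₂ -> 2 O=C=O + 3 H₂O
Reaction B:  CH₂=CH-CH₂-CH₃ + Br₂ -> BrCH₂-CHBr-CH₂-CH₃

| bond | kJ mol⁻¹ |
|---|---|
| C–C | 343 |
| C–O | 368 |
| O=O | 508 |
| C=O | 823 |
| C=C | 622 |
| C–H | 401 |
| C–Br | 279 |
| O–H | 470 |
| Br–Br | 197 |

Reaction A, by 1364 kJ

Reaction A:
  Bonds broken (reactants):
    C–H: 6 × 401 = 2406
    C–O: 2 × 368 = 736
    O=O: 3 × 508 = 1524
    Σ(broken) = 4666 kJ
  Bonds formed (products):
    C=O: 4 × 823 = 3292
    O–H: 6 × 470 = 2820
    Σ(formed) = 6112 kJ
  ΔH_A = 4666 − 6112 = −1446 kJ
Reaction B:
  Bonds broken (reactants):
    Br–Br: 1 × 197 = 197
    C–C: 2 × 343 = 686
    C–H: 8 × 401 = 3208
    C=C: 1 × 622 = 622
    Σ(broken) = 4713 kJ
  Bonds formed (products):
    C–Br: 2 × 279 = 558
    C–C: 3 × 343 = 1029
    C–H: 8 × 401 = 3208
    Σ(formed) = 4795 kJ
  ΔH_B = 4713 − 4795 = −82 kJ
ΔH_A − ΔH_B = −1364 kJ, so reaction A has the more negative ΔH; |ΔH_A − ΔH_B| = 1364 kJ.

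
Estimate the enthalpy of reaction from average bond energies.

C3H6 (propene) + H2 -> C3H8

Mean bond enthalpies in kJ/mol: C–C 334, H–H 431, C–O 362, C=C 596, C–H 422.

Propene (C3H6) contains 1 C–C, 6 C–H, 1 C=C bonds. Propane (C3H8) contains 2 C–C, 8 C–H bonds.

Bonds broken (reactants):
  C–C: 1 × 334 = 334
  C–H: 6 × 422 = 2532
  C=C: 1 × 596 = 596
  H–H: 1 × 431 = 431
  Σ(broken) = 3893 kJ
Bonds formed (products):
  C–C: 2 × 334 = 668
  C–H: 8 × 422 = 3376
  Σ(formed) = 4044 kJ
ΔH = Σ(broken) − Σ(formed) = 3893 − 4044 = −151 kJ

ΔH ≈ −151 kJ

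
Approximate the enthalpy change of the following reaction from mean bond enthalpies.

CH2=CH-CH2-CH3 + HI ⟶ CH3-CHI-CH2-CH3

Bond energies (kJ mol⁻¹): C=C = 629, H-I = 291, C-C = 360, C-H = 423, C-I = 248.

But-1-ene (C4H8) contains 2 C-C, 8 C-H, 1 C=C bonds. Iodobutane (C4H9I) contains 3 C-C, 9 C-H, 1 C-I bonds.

Bonds broken (reactants):
  C-C: 2 × 360 = 720
  C-H: 8 × 423 = 3384
  C=C: 1 × 629 = 629
  H-I: 1 × 291 = 291
  Σ(broken) = 5024 kJ
Bonds formed (products):
  C-C: 3 × 360 = 1080
  C-H: 9 × 423 = 3807
  C-I: 1 × 248 = 248
  Σ(formed) = 5135 kJ
ΔH = Σ(broken) − Σ(formed) = 5024 − 5135 = −111 kJ

ΔH ≈ −111 kJ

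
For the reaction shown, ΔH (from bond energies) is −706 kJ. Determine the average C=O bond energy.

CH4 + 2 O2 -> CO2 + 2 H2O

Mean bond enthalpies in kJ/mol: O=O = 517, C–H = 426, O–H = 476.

Let D be the C=O bond energy.
Σ(broken) = 4×426 + 2×517 = 2738
Σ(formed) = 2×D + 4×476 = 1904 + 2D
ΔH = Σ(broken) − Σ(formed) = (2738) − (1904 + 2D) = +834 − 2D
Setting this equal to −706 kJ gives 2D = 1540, so D = 770 kJ/mol.

D(C=O) ≈ 770 kJ/mol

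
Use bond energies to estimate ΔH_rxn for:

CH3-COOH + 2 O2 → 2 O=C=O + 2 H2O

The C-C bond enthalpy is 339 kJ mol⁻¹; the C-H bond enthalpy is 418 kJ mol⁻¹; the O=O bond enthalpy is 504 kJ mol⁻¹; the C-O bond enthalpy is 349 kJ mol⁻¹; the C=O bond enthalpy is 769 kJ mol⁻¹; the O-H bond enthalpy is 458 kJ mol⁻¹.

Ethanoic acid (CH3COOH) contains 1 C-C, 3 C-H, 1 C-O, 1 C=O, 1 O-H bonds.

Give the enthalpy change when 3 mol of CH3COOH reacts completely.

Bonds broken (reactants):
  C-C: 1 × 339 = 339
  C-H: 3 × 418 = 1254
  C-O: 1 × 349 = 349
  C=O: 1 × 769 = 769
  O-H: 1 × 458 = 458
  O=O: 2 × 504 = 1008
  Σ(broken) = 4177 kJ
Bonds formed (products):
  C=O: 4 × 769 = 3076
  O-H: 4 × 458 = 1832
  Σ(formed) = 4908 kJ
ΔH = Σ(broken) − Σ(formed) = 4177 − 4908 = −731 kJ
For 3× the reaction as written: 3 × (−731) = −2193 kJ

ΔH = −2193 kJ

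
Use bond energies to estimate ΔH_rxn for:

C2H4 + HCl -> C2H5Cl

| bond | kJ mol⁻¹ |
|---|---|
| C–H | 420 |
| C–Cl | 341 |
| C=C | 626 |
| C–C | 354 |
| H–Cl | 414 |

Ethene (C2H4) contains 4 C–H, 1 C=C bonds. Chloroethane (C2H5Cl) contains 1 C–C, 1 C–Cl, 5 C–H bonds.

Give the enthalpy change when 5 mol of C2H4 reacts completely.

Bonds broken (reactants):
  C–H: 4 × 420 = 1680
  C=C: 1 × 626 = 626
  H–Cl: 1 × 414 = 414
  Σ(broken) = 2720 kJ
Bonds formed (products):
  C–C: 1 × 354 = 354
  C–Cl: 1 × 341 = 341
  C–H: 5 × 420 = 2100
  Σ(formed) = 2795 kJ
ΔH = Σ(broken) − Σ(formed) = 2720 − 2795 = −75 kJ
For 5× the reaction as written: 5 × (−75) = −375 kJ

ΔH = −375 kJ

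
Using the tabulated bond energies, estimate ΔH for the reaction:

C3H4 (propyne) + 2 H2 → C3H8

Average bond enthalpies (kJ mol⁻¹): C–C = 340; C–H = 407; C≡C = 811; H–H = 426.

Bonds broken (reactants):
  C≡C: 1 × 811 = 811
  C–C: 1 × 340 = 340
  C–H: 4 × 407 = 1628
  H–H: 2 × 426 = 852
  Σ(broken) = 3631 kJ
Bonds formed (products):
  C–C: 2 × 340 = 680
  C–H: 8 × 407 = 3256
  Σ(formed) = 3936 kJ
ΔH = Σ(broken) − Σ(formed) = 3631 − 3936 = −305 kJ

ΔH ≈ −305 kJ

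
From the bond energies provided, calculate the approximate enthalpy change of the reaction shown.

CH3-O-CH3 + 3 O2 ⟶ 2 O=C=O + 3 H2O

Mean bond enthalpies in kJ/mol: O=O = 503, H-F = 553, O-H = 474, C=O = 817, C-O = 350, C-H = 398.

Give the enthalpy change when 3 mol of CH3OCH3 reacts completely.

ΔH = −4545 kJ

Bonds broken (reactants):
  C-H: 6 × 398 = 2388
  C-O: 2 × 350 = 700
  O=O: 3 × 503 = 1509
  Σ(broken) = 4597 kJ
Bonds formed (products):
  C=O: 4 × 817 = 3268
  O-H: 6 × 474 = 2844
  Σ(formed) = 6112 kJ
ΔH = Σ(broken) − Σ(formed) = 4597 − 6112 = −1515 kJ
For 3× the reaction as written: 3 × (−1515) = −4545 kJ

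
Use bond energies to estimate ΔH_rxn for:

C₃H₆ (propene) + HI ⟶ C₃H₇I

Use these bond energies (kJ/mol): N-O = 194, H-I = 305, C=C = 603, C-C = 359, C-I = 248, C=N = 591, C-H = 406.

Bonds broken (reactants):
  C-C: 1 × 359 = 359
  C-H: 6 × 406 = 2436
  C=C: 1 × 603 = 603
  H-I: 1 × 305 = 305
  Σ(broken) = 3703 kJ
Bonds formed (products):
  C-C: 2 × 359 = 718
  C-H: 7 × 406 = 2842
  C-I: 1 × 248 = 248
  Σ(formed) = 3808 kJ
ΔH = Σ(broken) − Σ(formed) = 3703 − 3808 = −105 kJ

ΔH ≈ −105 kJ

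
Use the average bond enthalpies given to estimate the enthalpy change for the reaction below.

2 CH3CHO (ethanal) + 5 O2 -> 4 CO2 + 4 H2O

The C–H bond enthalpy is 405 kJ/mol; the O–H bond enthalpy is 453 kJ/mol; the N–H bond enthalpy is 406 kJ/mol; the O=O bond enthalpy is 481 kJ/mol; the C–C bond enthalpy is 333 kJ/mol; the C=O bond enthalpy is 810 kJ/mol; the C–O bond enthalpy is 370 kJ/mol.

ΔH ≈ −2173 kJ

Bonds broken (reactants):
  C–C: 2 × 333 = 666
  C–H: 8 × 405 = 3240
  C=O: 2 × 810 = 1620
  O=O: 5 × 481 = 2405
  Σ(broken) = 7931 kJ
Bonds formed (products):
  C=O: 8 × 810 = 6480
  O–H: 8 × 453 = 3624
  Σ(formed) = 10104 kJ
ΔH = Σ(broken) − Σ(formed) = 7931 − 10104 = −2173 kJ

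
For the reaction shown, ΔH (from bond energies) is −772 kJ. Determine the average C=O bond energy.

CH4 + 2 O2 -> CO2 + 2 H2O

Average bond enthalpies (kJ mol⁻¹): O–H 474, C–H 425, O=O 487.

D(C=O) ≈ 775 kJ/mol

Let D be the C=O bond energy.
Σ(broken) = 4×425 + 2×487 = 2674
Σ(formed) = 2×D + 4×474 = 1896 + 2D
ΔH = Σ(broken) − Σ(formed) = (2674) − (1896 + 2D) = +778 − 2D
Setting this equal to −772 kJ gives 2D = 1550, so D = 775 kJ/mol.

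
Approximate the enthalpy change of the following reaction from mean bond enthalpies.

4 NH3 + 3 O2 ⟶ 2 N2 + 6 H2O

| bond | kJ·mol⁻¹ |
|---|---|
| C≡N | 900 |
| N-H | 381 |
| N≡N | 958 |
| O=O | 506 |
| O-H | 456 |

ΔH ≈ −1298 kJ

Bonds broken (reactants):
  N-H: 12 × 381 = 4572
  O=O: 3 × 506 = 1518
  Σ(broken) = 6090 kJ
Bonds formed (products):
  N≡N: 2 × 958 = 1916
  O-H: 12 × 456 = 5472
  Σ(formed) = 7388 kJ
ΔH = Σ(broken) − Σ(formed) = 6090 − 7388 = −1298 kJ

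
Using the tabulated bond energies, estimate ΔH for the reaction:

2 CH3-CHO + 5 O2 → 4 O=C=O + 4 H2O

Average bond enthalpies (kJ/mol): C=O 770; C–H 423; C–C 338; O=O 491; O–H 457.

Bonds broken (reactants):
  C–C: 2 × 338 = 676
  C–H: 8 × 423 = 3384
  C=O: 2 × 770 = 1540
  O=O: 5 × 491 = 2455
  Σ(broken) = 8055 kJ
Bonds formed (products):
  C=O: 8 × 770 = 6160
  O–H: 8 × 457 = 3656
  Σ(formed) = 9816 kJ
ΔH = Σ(broken) − Σ(formed) = 8055 − 9816 = −1761 kJ

ΔH ≈ −1761 kJ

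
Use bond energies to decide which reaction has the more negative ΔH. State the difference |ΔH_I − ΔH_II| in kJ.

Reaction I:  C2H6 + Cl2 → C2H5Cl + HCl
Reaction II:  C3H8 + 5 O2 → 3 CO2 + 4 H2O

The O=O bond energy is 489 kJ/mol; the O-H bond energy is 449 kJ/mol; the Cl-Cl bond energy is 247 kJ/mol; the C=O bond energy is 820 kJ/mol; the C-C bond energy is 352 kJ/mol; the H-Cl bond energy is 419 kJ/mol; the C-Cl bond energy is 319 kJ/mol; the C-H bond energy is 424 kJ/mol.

Reaction II, by 1904 kJ

Reaction I:
  Bonds broken (reactants):
    C-C: 1 × 352 = 352
    C-H: 6 × 424 = 2544
    Cl-Cl: 1 × 247 = 247
    Σ(broken) = 3143 kJ
  Bonds formed (products):
    C-C: 1 × 352 = 352
    C-Cl: 1 × 319 = 319
    C-H: 5 × 424 = 2120
    H-Cl: 1 × 419 = 419
    Σ(formed) = 3210 kJ
  ΔH_I = 3143 − 3210 = −67 kJ
Reaction II:
  Bonds broken (reactants):
    C-C: 2 × 352 = 704
    C-H: 8 × 424 = 3392
    O=O: 5 × 489 = 2445
    Σ(broken) = 6541 kJ
  Bonds formed (products):
    C=O: 6 × 820 = 4920
    O-H: 8 × 449 = 3592
    Σ(formed) = 8512 kJ
  ΔH_II = 6541 − 8512 = −1971 kJ
ΔH_I − ΔH_II = +1904 kJ, so reaction II has the more negative ΔH; |ΔH_I − ΔH_II| = 1904 kJ.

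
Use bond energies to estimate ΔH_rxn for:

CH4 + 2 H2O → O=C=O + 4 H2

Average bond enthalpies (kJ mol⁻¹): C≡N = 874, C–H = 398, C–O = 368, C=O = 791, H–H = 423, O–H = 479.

ΔH ≈ +234 kJ

Bonds broken (reactants):
  C–H: 4 × 398 = 1592
  O–H: 4 × 479 = 1916
  Σ(broken) = 3508 kJ
Bonds formed (products):
  C=O: 2 × 791 = 1582
  H–H: 4 × 423 = 1692
  Σ(formed) = 3274 kJ
ΔH = Σ(broken) − Σ(formed) = 3508 − 3274 = +234 kJ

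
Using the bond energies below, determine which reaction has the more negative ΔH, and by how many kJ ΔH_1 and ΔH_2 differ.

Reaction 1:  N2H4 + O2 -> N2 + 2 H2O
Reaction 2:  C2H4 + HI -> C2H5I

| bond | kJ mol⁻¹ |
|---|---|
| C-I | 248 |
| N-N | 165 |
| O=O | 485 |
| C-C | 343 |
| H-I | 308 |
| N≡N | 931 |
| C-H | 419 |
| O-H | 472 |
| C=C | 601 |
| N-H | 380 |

Reaction 1:
  Bonds broken (reactants):
    N-H: 4 × 380 = 1520
    N-N: 1 × 165 = 165
    O=O: 1 × 485 = 485
    Σ(broken) = 2170 kJ
  Bonds formed (products):
    N≡N: 1 × 931 = 931
    O-H: 4 × 472 = 1888
    Σ(formed) = 2819 kJ
  ΔH_1 = 2170 − 2819 = −649 kJ
Reaction 2:
  Bonds broken (reactants):
    C-H: 4 × 419 = 1676
    C=C: 1 × 601 = 601
    H-I: 1 × 308 = 308
    Σ(broken) = 2585 kJ
  Bonds formed (products):
    C-C: 1 × 343 = 343
    C-H: 5 × 419 = 2095
    C-I: 1 × 248 = 248
    Σ(formed) = 2686 kJ
  ΔH_2 = 2585 − 2686 = −101 kJ
ΔH_1 − ΔH_2 = −548 kJ, so reaction 1 has the more negative ΔH; |ΔH_1 − ΔH_2| = 548 kJ.

Reaction 1, by 548 kJ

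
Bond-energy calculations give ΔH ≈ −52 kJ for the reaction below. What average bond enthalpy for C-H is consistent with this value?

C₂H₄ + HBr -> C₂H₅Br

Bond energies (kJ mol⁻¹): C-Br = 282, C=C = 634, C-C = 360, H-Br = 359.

D(C-H) ≈ 403 kJ/mol

Let D be the C-H bond energy.
Σ(broken) = 4×D + 1×634 + 1×359 = 993 + 4D
Σ(formed) = 1×282 + 1×360 + 5×D = 642 + 5D
ΔH = Σ(broken) − Σ(formed) = (993 + 4D) − (642 + 5D) = +351 − D
Setting this equal to −52 kJ gives D = 403 kJ/mol.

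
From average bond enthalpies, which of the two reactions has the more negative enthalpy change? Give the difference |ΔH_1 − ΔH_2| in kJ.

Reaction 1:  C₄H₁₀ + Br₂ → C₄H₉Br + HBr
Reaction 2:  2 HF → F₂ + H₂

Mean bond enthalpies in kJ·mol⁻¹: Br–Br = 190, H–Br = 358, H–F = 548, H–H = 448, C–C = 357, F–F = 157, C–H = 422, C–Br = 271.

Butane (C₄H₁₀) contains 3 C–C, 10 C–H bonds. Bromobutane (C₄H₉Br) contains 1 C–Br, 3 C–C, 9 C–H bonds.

Reaction 1, by 508 kJ

Reaction 1:
  Bonds broken (reactants):
    Br–Br: 1 × 190 = 190
    C–C: 3 × 357 = 1071
    C–H: 10 × 422 = 4220
    Σ(broken) = 5481 kJ
  Bonds formed (products):
    C–Br: 1 × 271 = 271
    C–C: 3 × 357 = 1071
    C–H: 9 × 422 = 3798
    H–Br: 1 × 358 = 358
    Σ(formed) = 5498 kJ
  ΔH_1 = 5481 − 5498 = −17 kJ
Reaction 2:
  Bonds broken (reactants):
    H–F: 2 × 548 = 1096
    Σ(broken) = 1096 kJ
  Bonds formed (products):
    F–F: 1 × 157 = 157
    H–H: 1 × 448 = 448
    Σ(formed) = 605 kJ
  ΔH_2 = 1096 − 605 = +491 kJ
ΔH_1 − ΔH_2 = −508 kJ, so reaction 1 has the more negative ΔH; |ΔH_1 − ΔH_2| = 508 kJ.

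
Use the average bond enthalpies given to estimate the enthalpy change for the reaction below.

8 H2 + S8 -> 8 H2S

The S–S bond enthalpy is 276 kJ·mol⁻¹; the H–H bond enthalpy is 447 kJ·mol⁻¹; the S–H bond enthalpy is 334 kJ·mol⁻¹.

ΔH ≈ +440 kJ

Bonds broken (reactants):
  H–H: 8 × 447 = 3576
  S–S: 8 × 276 = 2208
  Σ(broken) = 5784 kJ
Bonds formed (products):
  S–H: 16 × 334 = 5344
  Σ(formed) = 5344 kJ
ΔH = Σ(broken) − Σ(formed) = 5784 − 5344 = +440 kJ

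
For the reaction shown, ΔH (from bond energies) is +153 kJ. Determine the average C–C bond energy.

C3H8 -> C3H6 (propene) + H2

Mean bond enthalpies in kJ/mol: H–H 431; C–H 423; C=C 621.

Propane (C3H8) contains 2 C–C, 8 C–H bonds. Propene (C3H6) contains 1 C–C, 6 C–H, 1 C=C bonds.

D(C–C) ≈ 359 kJ/mol

Let D be the C–C bond energy.
Σ(broken) = 2×D + 8×423 = 3384 + 2D
Σ(formed) = 1×D + 6×423 + 1×621 + 1×431 = 3590 + D
ΔH = Σ(broken) − Σ(formed) = (3384 + 2D) − (3590 + D) = −206 + D
Setting this equal to +153 kJ gives D = 359 kJ/mol.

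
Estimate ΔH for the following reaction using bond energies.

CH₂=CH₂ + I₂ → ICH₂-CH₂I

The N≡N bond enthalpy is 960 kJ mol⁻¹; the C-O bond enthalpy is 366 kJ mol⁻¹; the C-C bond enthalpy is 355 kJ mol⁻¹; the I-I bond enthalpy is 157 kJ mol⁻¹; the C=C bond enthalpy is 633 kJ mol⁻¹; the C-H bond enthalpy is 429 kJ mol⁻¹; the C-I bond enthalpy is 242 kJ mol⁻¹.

Bonds broken (reactants):
  C-H: 4 × 429 = 1716
  C=C: 1 × 633 = 633
  I-I: 1 × 157 = 157
  Σ(broken) = 2506 kJ
Bonds formed (products):
  C-C: 1 × 355 = 355
  C-H: 4 × 429 = 1716
  C-I: 2 × 242 = 484
  Σ(formed) = 2555 kJ
ΔH = Σ(broken) − Σ(formed) = 2506 − 2555 = −49 kJ

ΔH ≈ −49 kJ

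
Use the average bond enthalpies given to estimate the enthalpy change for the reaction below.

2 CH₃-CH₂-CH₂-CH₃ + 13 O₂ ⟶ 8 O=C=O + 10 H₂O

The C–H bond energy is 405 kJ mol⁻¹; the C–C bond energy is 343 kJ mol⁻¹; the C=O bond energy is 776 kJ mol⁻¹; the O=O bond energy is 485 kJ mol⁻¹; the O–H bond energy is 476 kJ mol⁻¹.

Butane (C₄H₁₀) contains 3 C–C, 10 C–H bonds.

ΔH ≈ −5473 kJ

Bonds broken (reactants):
  C–C: 6 × 343 = 2058
  C–H: 20 × 405 = 8100
  O=O: 13 × 485 = 6305
  Σ(broken) = 16463 kJ
Bonds formed (products):
  C=O: 16 × 776 = 12416
  O–H: 20 × 476 = 9520
  Σ(formed) = 21936 kJ
ΔH = Σ(broken) − Σ(formed) = 16463 − 21936 = −5473 kJ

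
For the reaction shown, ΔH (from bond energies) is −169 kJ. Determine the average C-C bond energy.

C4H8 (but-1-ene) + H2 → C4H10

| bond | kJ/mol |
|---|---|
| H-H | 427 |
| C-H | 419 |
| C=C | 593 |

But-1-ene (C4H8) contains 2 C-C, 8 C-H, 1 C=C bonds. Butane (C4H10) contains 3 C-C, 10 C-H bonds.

Let D be the C-C bond energy.
Σ(broken) = 2×D + 8×419 + 1×593 + 1×427 = 4372 + 2D
Σ(formed) = 3×D + 10×419 = 4190 + 3D
ΔH = Σ(broken) − Σ(formed) = (4372 + 2D) − (4190 + 3D) = +182 − D
Setting this equal to −169 kJ gives D = 351 kJ/mol.

D(C-C) ≈ 351 kJ/mol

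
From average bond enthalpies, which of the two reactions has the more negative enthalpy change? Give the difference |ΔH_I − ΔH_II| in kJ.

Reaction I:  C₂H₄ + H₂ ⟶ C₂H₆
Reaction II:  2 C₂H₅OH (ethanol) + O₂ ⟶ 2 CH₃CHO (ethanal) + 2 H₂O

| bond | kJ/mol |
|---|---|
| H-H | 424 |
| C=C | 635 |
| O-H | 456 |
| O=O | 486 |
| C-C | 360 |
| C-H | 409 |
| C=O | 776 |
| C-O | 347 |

Reaction I:
  Bonds broken (reactants):
    C-H: 4 × 409 = 1636
    C=C: 1 × 635 = 635
    H-H: 1 × 424 = 424
    Σ(broken) = 2695 kJ
  Bonds formed (products):
    C-C: 1 × 360 = 360
    C-H: 6 × 409 = 2454
    Σ(formed) = 2814 kJ
  ΔH_I = 2695 − 2814 = −119 kJ
Reaction II:
  Bonds broken (reactants):
    C-C: 2 × 360 = 720
    C-H: 10 × 409 = 4090
    C-O: 2 × 347 = 694
    O-H: 2 × 456 = 912
    O=O: 1 × 486 = 486
    Σ(broken) = 6902 kJ
  Bonds formed (products):
    C-C: 2 × 360 = 720
    C-H: 8 × 409 = 3272
    C=O: 2 × 776 = 1552
    O-H: 4 × 456 = 1824
    Σ(formed) = 7368 kJ
  ΔH_II = 6902 − 7368 = −466 kJ
ΔH_I − ΔH_II = +347 kJ, so reaction II has the more negative ΔH; |ΔH_I − ΔH_II| = 347 kJ.

Reaction II, by 347 kJ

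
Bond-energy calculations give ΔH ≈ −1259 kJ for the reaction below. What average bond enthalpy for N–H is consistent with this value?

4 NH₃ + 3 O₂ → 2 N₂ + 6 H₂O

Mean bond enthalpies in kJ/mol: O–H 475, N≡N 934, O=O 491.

D(N–H) ≈ 403 kJ/mol

Let D be the N–H bond energy.
Σ(broken) = 12×D + 3×491 = 1473 + 12D
Σ(formed) = 2×934 + 12×475 = 7568
ΔH = Σ(broken) − Σ(formed) = (1473 + 12D) − (7568) = −6095 + 12D
Setting this equal to −1259 kJ gives 12D = 4836, so D = 403 kJ/mol.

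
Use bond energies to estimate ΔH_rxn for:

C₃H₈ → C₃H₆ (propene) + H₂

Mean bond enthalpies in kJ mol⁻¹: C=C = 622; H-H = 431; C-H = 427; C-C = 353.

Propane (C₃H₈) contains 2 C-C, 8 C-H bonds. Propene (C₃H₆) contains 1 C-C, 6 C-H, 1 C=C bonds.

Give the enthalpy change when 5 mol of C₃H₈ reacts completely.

Bonds broken (reactants):
  C-C: 2 × 353 = 706
  C-H: 8 × 427 = 3416
  Σ(broken) = 4122 kJ
Bonds formed (products):
  C-C: 1 × 353 = 353
  C-H: 6 × 427 = 2562
  C=C: 1 × 622 = 622
  H-H: 1 × 431 = 431
  Σ(formed) = 3968 kJ
ΔH = Σ(broken) − Σ(formed) = 4122 − 3968 = +154 kJ
For 5× the reaction as written: 5 × (+154) = +770 kJ

ΔH = +770 kJ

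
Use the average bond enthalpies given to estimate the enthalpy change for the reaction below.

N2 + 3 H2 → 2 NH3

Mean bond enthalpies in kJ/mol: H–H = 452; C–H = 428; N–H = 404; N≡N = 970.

Bonds broken (reactants):
  H–H: 3 × 452 = 1356
  N≡N: 1 × 970 = 970
  Σ(broken) = 2326 kJ
Bonds formed (products):
  N–H: 6 × 404 = 2424
  Σ(formed) = 2424 kJ
ΔH = Σ(broken) − Σ(formed) = 2326 − 2424 = −98 kJ

ΔH ≈ −98 kJ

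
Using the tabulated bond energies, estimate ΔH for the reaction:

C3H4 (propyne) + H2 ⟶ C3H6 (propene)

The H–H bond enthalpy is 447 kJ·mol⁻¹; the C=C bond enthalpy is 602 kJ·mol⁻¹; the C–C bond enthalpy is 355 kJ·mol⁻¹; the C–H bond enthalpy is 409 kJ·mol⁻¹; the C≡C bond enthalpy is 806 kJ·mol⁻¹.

ΔH ≈ −167 kJ

Bonds broken (reactants):
  C≡C: 1 × 806 = 806
  C–C: 1 × 355 = 355
  C–H: 4 × 409 = 1636
  H–H: 1 × 447 = 447
  Σ(broken) = 3244 kJ
Bonds formed (products):
  C–C: 1 × 355 = 355
  C–H: 6 × 409 = 2454
  C=C: 1 × 602 = 602
  Σ(formed) = 3411 kJ
ΔH = Σ(broken) − Σ(formed) = 3244 − 3411 = −167 kJ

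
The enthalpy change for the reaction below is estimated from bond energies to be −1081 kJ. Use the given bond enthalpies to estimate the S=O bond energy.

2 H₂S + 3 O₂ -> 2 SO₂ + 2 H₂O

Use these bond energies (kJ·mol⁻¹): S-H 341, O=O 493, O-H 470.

Let D be the S=O bond energy.
Σ(broken) = 3×493 + 4×341 = 2843
Σ(formed) = 4×470 + 4×D = 1880 + 4D
ΔH = Σ(broken) − Σ(formed) = (2843) − (1880 + 4D) = +963 − 4D
Setting this equal to −1081 kJ gives 4D = 2044, so D = 511 kJ/mol.

D(S=O) ≈ 511 kJ/mol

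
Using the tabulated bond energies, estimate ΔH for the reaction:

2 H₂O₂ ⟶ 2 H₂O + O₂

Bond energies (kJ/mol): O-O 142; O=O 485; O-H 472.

ΔH ≈ −201 kJ

Bonds broken (reactants):
  O-H: 4 × 472 = 1888
  O-O: 2 × 142 = 284
  Σ(broken) = 2172 kJ
Bonds formed (products):
  O-H: 4 × 472 = 1888
  O=O: 1 × 485 = 485
  Σ(formed) = 2373 kJ
ΔH = Σ(broken) − Σ(formed) = 2172 − 2373 = −201 kJ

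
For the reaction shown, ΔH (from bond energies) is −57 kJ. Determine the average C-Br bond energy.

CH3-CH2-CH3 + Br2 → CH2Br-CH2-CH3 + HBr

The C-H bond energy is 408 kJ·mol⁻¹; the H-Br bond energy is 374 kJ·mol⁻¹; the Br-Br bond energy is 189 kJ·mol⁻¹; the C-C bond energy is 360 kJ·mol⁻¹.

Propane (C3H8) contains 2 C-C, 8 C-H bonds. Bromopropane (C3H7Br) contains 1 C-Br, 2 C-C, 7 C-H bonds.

Let D be the C-Br bond energy.
Σ(broken) = 1×189 + 2×360 + 8×408 = 4173
Σ(formed) = 1×D + 2×360 + 7×408 + 1×374 = 3950 + D
ΔH = Σ(broken) − Σ(formed) = (4173) − (3950 + D) = +223 − D
Setting this equal to −57 kJ gives D = 280 kJ/mol.

D(C-Br) ≈ 280 kJ/mol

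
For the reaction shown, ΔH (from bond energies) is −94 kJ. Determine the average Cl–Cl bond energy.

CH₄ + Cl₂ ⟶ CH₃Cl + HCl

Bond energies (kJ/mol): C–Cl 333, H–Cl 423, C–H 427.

D(Cl–Cl) ≈ 235 kJ/mol

Let D be the Cl–Cl bond energy.
Σ(broken) = 4×427 + 1×D = 1708 + D
Σ(formed) = 1×333 + 3×427 + 1×423 = 2037
ΔH = Σ(broken) − Σ(formed) = (1708 + D) − (2037) = −329 + D
Setting this equal to −94 kJ gives D = 235 kJ/mol.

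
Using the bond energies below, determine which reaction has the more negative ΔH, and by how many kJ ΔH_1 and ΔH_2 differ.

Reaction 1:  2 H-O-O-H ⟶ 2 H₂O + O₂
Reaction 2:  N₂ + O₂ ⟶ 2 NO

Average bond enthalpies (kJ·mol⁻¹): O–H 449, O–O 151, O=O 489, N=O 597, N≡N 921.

Reaction 1, by 403 kJ

Reaction 1:
  Bonds broken (reactants):
    O–H: 4 × 449 = 1796
    O–O: 2 × 151 = 302
    Σ(broken) = 2098 kJ
  Bonds formed (products):
    O–H: 4 × 449 = 1796
    O=O: 1 × 489 = 489
    Σ(formed) = 2285 kJ
  ΔH_1 = 2098 − 2285 = −187 kJ
Reaction 2:
  Bonds broken (reactants):
    N≡N: 1 × 921 = 921
    O=O: 1 × 489 = 489
    Σ(broken) = 1410 kJ
  Bonds formed (products):
    N=O: 2 × 597 = 1194
    Σ(formed) = 1194 kJ
  ΔH_2 = 1410 − 1194 = +216 kJ
ΔH_1 − ΔH_2 = −403 kJ, so reaction 1 has the more negative ΔH; |ΔH_1 − ΔH_2| = 403 kJ.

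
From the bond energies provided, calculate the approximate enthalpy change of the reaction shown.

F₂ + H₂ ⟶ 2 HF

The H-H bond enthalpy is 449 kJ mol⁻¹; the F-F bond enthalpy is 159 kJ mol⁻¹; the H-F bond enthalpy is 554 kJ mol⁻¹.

Bonds broken (reactants):
  F-F: 1 × 159 = 159
  H-H: 1 × 449 = 449
  Σ(broken) = 608 kJ
Bonds formed (products):
  H-F: 2 × 554 = 1108
  Σ(formed) = 1108 kJ
ΔH = Σ(broken) − Σ(formed) = 608 − 1108 = −500 kJ

ΔH ≈ −500 kJ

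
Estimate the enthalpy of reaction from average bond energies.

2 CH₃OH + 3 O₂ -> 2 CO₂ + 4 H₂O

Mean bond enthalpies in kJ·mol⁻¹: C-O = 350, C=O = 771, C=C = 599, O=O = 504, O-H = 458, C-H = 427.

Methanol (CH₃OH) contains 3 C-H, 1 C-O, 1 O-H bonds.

ΔH ≈ −1058 kJ

Bonds broken (reactants):
  C-H: 6 × 427 = 2562
  C-O: 2 × 350 = 700
  O-H: 2 × 458 = 916
  O=O: 3 × 504 = 1512
  Σ(broken) = 5690 kJ
Bonds formed (products):
  C=O: 4 × 771 = 3084
  O-H: 8 × 458 = 3664
  Σ(formed) = 6748 kJ
ΔH = Σ(broken) − Σ(formed) = 5690 − 6748 = −1058 kJ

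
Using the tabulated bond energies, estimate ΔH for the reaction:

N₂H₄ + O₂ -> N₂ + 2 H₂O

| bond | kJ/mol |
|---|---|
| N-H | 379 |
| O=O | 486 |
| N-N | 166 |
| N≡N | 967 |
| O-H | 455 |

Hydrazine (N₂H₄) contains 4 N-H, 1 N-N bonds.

ΔH ≈ −619 kJ

Bonds broken (reactants):
  N-H: 4 × 379 = 1516
  N-N: 1 × 166 = 166
  O=O: 1 × 486 = 486
  Σ(broken) = 2168 kJ
Bonds formed (products):
  N≡N: 1 × 967 = 967
  O-H: 4 × 455 = 1820
  Σ(formed) = 2787 kJ
ΔH = Σ(broken) − Σ(formed) = 2168 − 2787 = −619 kJ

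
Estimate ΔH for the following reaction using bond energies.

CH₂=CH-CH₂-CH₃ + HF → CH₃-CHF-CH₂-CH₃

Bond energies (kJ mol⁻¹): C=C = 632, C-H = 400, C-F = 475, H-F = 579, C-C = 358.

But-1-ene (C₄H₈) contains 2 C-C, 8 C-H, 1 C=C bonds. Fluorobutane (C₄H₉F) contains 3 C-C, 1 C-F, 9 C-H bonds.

Bonds broken (reactants):
  C-C: 2 × 358 = 716
  C-H: 8 × 400 = 3200
  C=C: 1 × 632 = 632
  H-F: 1 × 579 = 579
  Σ(broken) = 5127 kJ
Bonds formed (products):
  C-C: 3 × 358 = 1074
  C-F: 1 × 475 = 475
  C-H: 9 × 400 = 3600
  Σ(formed) = 5149 kJ
ΔH = Σ(broken) − Σ(formed) = 5127 − 5149 = −22 kJ

ΔH ≈ −22 kJ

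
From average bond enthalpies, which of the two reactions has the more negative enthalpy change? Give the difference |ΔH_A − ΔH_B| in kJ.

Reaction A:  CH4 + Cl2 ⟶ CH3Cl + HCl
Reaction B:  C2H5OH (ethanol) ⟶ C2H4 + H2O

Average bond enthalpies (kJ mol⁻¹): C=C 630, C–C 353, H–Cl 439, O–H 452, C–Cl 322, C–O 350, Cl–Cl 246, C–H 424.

Reaction A, by 136 kJ

Reaction A:
  Bonds broken (reactants):
    C–H: 4 × 424 = 1696
    Cl–Cl: 1 × 246 = 246
    Σ(broken) = 1942 kJ
  Bonds formed (products):
    C–Cl: 1 × 322 = 322
    C–H: 3 × 424 = 1272
    H–Cl: 1 × 439 = 439
    Σ(formed) = 2033 kJ
  ΔH_A = 1942 − 2033 = −91 kJ
Reaction B:
  Bonds broken (reactants):
    C–C: 1 × 353 = 353
    C–H: 5 × 424 = 2120
    C–O: 1 × 350 = 350
    O–H: 1 × 452 = 452
    Σ(broken) = 3275 kJ
  Bonds formed (products):
    C–H: 4 × 424 = 1696
    C=C: 1 × 630 = 630
    O–H: 2 × 452 = 904
    Σ(formed) = 3230 kJ
  ΔH_B = 3275 − 3230 = +45 kJ
ΔH_A − ΔH_B = −136 kJ, so reaction A has the more negative ΔH; |ΔH_A − ΔH_B| = 136 kJ.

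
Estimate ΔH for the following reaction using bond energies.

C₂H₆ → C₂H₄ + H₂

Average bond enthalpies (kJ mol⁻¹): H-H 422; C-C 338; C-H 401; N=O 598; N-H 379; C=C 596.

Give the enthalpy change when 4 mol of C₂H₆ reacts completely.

Bonds broken (reactants):
  C-C: 1 × 338 = 338
  C-H: 6 × 401 = 2406
  Σ(broken) = 2744 kJ
Bonds formed (products):
  C-H: 4 × 401 = 1604
  C=C: 1 × 596 = 596
  H-H: 1 × 422 = 422
  Σ(formed) = 2622 kJ
ΔH = Σ(broken) − Σ(formed) = 2744 − 2622 = +122 kJ
For 4× the reaction as written: 4 × (+122) = +488 kJ

ΔH = +488 kJ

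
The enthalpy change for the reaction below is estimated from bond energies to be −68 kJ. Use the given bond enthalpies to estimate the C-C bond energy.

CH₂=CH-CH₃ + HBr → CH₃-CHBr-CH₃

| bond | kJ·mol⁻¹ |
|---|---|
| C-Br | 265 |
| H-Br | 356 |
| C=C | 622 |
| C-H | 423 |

Let D be the C-C bond energy.
Σ(broken) = 1×D + 6×423 + 1×622 + 1×356 = 3516 + D
Σ(formed) = 1×265 + 2×D + 7×423 = 3226 + 2D
ΔH = Σ(broken) − Σ(formed) = (3516 + D) − (3226 + 2D) = +290 − D
Setting this equal to −68 kJ gives D = 358 kJ/mol.

D(C-C) ≈ 358 kJ/mol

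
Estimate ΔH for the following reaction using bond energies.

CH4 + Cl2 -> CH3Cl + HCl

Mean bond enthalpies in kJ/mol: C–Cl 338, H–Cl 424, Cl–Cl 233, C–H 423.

ΔH ≈ −106 kJ

Bonds broken (reactants):
  C–H: 4 × 423 = 1692
  Cl–Cl: 1 × 233 = 233
  Σ(broken) = 1925 kJ
Bonds formed (products):
  C–Cl: 1 × 338 = 338
  C–H: 3 × 423 = 1269
  H–Cl: 1 × 424 = 424
  Σ(formed) = 2031 kJ
ΔH = Σ(broken) − Σ(formed) = 1925 − 2031 = −106 kJ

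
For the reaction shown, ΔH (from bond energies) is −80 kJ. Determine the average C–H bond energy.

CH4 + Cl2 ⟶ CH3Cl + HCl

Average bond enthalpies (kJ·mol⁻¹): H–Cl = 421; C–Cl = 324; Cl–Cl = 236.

Let D be the C–H bond energy.
Σ(broken) = 4×D + 1×236 = 236 + 4D
Σ(formed) = 1×324 + 3×D + 1×421 = 745 + 3D
ΔH = Σ(broken) − Σ(formed) = (236 + 4D) − (745 + 3D) = −509 + D
Setting this equal to −80 kJ gives D = 429 kJ/mol.

D(C–H) ≈ 429 kJ/mol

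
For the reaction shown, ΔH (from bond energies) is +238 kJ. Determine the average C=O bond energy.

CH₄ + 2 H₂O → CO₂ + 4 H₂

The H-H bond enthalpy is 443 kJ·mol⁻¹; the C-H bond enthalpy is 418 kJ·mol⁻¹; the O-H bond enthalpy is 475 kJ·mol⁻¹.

Let D be the C=O bond energy.
Σ(broken) = 4×418 + 4×475 = 3572
Σ(formed) = 2×D + 4×443 = 1772 + 2D
ΔH = Σ(broken) − Σ(formed) = (3572) − (1772 + 2D) = +1800 − 2D
Setting this equal to +238 kJ gives 2D = 1562, so D = 781 kJ/mol.

D(C=O) ≈ 781 kJ/mol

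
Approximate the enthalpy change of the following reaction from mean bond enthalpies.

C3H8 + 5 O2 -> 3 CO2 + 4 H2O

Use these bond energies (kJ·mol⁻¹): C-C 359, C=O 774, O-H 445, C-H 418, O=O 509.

Bonds broken (reactants):
  C-C: 2 × 359 = 718
  C-H: 8 × 418 = 3344
  O=O: 5 × 509 = 2545
  Σ(broken) = 6607 kJ
Bonds formed (products):
  C=O: 6 × 774 = 4644
  O-H: 8 × 445 = 3560
  Σ(formed) = 8204 kJ
ΔH = Σ(broken) − Σ(formed) = 6607 − 8204 = −1597 kJ

ΔH ≈ −1597 kJ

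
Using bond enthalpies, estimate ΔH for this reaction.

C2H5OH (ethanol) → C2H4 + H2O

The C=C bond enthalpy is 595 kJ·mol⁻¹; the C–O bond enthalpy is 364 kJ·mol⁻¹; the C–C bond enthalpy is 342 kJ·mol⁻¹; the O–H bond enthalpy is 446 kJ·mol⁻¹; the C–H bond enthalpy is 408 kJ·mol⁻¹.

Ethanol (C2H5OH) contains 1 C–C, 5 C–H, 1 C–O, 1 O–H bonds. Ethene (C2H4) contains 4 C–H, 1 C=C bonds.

Bonds broken (reactants):
  C–C: 1 × 342 = 342
  C–H: 5 × 408 = 2040
  C–O: 1 × 364 = 364
  O–H: 1 × 446 = 446
  Σ(broken) = 3192 kJ
Bonds formed (products):
  C–H: 4 × 408 = 1632
  C=C: 1 × 595 = 595
  O–H: 2 × 446 = 892
  Σ(formed) = 3119 kJ
ΔH = Σ(broken) − Σ(formed) = 3192 − 3119 = +73 kJ

ΔH ≈ +73 kJ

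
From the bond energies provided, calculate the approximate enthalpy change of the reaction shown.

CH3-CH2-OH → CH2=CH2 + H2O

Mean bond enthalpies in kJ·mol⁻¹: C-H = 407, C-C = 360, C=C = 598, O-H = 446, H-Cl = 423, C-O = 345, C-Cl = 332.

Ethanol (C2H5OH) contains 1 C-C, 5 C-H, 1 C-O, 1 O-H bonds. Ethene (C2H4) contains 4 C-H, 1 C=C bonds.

ΔH ≈ +68 kJ

Bonds broken (reactants):
  C-C: 1 × 360 = 360
  C-H: 5 × 407 = 2035
  C-O: 1 × 345 = 345
  O-H: 1 × 446 = 446
  Σ(broken) = 3186 kJ
Bonds formed (products):
  C-H: 4 × 407 = 1628
  C=C: 1 × 598 = 598
  O-H: 2 × 446 = 892
  Σ(formed) = 3118 kJ
ΔH = Σ(broken) − Σ(formed) = 3186 − 3118 = +68 kJ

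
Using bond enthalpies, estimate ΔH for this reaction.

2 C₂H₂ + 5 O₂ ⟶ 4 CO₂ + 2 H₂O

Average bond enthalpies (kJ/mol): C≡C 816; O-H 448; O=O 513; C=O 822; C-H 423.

ΔH ≈ −2479 kJ

Bonds broken (reactants):
  C≡C: 2 × 816 = 1632
  C-H: 4 × 423 = 1692
  O=O: 5 × 513 = 2565
  Σ(broken) = 5889 kJ
Bonds formed (products):
  C=O: 8 × 822 = 6576
  O-H: 4 × 448 = 1792
  Σ(formed) = 8368 kJ
ΔH = Σ(broken) − Σ(formed) = 5889 − 8368 = −2479 kJ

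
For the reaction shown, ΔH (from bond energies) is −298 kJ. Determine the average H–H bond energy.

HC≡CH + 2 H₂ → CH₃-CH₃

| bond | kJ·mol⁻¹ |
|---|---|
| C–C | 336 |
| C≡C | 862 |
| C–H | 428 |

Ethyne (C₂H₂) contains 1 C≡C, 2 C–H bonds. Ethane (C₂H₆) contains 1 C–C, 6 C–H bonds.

D(H–H) ≈ 444 kJ/mol

Let D be the H–H bond energy.
Σ(broken) = 1×862 + 2×428 + 2×D = 1718 + 2D
Σ(formed) = 1×336 + 6×428 = 2904
ΔH = Σ(broken) − Σ(formed) = (1718 + 2D) − (2904) = −1186 + 2D
Setting this equal to −298 kJ gives 2D = 888, so D = 444 kJ/mol.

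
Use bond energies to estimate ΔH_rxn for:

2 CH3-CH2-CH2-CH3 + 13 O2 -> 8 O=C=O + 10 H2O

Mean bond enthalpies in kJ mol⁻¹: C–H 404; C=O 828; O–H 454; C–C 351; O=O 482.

Bonds broken (reactants):
  C–C: 6 × 351 = 2106
  C–H: 20 × 404 = 8080
  O=O: 13 × 482 = 6266
  Σ(broken) = 16452 kJ
Bonds formed (products):
  C=O: 16 × 828 = 13248
  O–H: 20 × 454 = 9080
  Σ(formed) = 22328 kJ
ΔH = Σ(broken) − Σ(formed) = 16452 − 22328 = −5876 kJ

ΔH ≈ −5876 kJ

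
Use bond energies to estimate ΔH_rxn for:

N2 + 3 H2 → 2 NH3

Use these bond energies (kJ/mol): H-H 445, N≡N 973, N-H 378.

ΔH ≈ +40 kJ

Bonds broken (reactants):
  H-H: 3 × 445 = 1335
  N≡N: 1 × 973 = 973
  Σ(broken) = 2308 kJ
Bonds formed (products):
  N-H: 6 × 378 = 2268
  Σ(formed) = 2268 kJ
ΔH = Σ(broken) − Σ(formed) = 2308 − 2268 = +40 kJ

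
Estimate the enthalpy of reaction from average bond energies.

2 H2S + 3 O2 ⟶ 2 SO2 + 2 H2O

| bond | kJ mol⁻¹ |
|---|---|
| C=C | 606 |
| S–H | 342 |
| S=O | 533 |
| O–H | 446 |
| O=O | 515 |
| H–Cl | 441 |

Bonds broken (reactants):
  O=O: 3 × 515 = 1545
  S–H: 4 × 342 = 1368
  Σ(broken) = 2913 kJ
Bonds formed (products):
  O–H: 4 × 446 = 1784
  S=O: 4 × 533 = 2132
  Σ(formed) = 3916 kJ
ΔH = Σ(broken) − Σ(formed) = 2913 − 3916 = −1003 kJ

ΔH ≈ −1003 kJ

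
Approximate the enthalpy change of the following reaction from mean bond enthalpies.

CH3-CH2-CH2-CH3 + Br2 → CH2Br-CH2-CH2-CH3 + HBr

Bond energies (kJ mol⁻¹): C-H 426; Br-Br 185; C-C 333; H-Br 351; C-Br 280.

ΔH ≈ −20 kJ

Bonds broken (reactants):
  Br-Br: 1 × 185 = 185
  C-C: 3 × 333 = 999
  C-H: 10 × 426 = 4260
  Σ(broken) = 5444 kJ
Bonds formed (products):
  C-Br: 1 × 280 = 280
  C-C: 3 × 333 = 999
  C-H: 9 × 426 = 3834
  H-Br: 1 × 351 = 351
  Σ(formed) = 5464 kJ
ΔH = Σ(broken) − Σ(formed) = 5444 − 5464 = −20 kJ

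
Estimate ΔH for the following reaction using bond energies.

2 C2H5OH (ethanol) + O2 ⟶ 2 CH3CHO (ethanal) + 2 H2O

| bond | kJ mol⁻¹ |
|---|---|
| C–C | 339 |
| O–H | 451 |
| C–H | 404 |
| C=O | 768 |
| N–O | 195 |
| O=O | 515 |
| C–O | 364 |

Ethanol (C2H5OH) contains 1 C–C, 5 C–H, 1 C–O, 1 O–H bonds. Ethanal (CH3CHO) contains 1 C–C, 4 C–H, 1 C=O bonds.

ΔH ≈ −387 kJ

Bonds broken (reactants):
  C–C: 2 × 339 = 678
  C–H: 10 × 404 = 4040
  C–O: 2 × 364 = 728
  O–H: 2 × 451 = 902
  O=O: 1 × 515 = 515
  Σ(broken) = 6863 kJ
Bonds formed (products):
  C–C: 2 × 339 = 678
  C–H: 8 × 404 = 3232
  C=O: 2 × 768 = 1536
  O–H: 4 × 451 = 1804
  Σ(formed) = 7250 kJ
ΔH = Σ(broken) − Σ(formed) = 6863 − 7250 = −387 kJ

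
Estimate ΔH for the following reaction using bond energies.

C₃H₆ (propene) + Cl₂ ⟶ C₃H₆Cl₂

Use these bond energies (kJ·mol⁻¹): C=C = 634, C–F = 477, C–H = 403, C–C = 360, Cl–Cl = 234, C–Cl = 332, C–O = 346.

Bonds broken (reactants):
  C–C: 1 × 360 = 360
  C–H: 6 × 403 = 2418
  C=C: 1 × 634 = 634
  Cl–Cl: 1 × 234 = 234
  Σ(broken) = 3646 kJ
Bonds formed (products):
  C–C: 2 × 360 = 720
  C–Cl: 2 × 332 = 664
  C–H: 6 × 403 = 2418
  Σ(formed) = 3802 kJ
ΔH = Σ(broken) − Σ(formed) = 3646 − 3802 = −156 kJ

ΔH ≈ −156 kJ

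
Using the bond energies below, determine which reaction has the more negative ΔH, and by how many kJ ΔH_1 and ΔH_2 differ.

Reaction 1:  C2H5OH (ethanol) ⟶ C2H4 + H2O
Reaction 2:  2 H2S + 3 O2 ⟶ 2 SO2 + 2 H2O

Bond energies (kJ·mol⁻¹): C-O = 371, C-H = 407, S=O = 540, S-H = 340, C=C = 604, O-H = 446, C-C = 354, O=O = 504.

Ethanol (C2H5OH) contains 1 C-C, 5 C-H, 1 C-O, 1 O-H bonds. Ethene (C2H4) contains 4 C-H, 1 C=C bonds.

Reaction 2, by 1154 kJ

Reaction 1:
  Bonds broken (reactants):
    C-C: 1 × 354 = 354
    C-H: 5 × 407 = 2035
    C-O: 1 × 371 = 371
    O-H: 1 × 446 = 446
    Σ(broken) = 3206 kJ
  Bonds formed (products):
    C-H: 4 × 407 = 1628
    C=C: 1 × 604 = 604
    O-H: 2 × 446 = 892
    Σ(formed) = 3124 kJ
  ΔH_1 = 3206 − 3124 = +82 kJ
Reaction 2:
  Bonds broken (reactants):
    O=O: 3 × 504 = 1512
    S-H: 4 × 340 = 1360
    Σ(broken) = 2872 kJ
  Bonds formed (products):
    O-H: 4 × 446 = 1784
    S=O: 4 × 540 = 2160
    Σ(formed) = 3944 kJ
  ΔH_2 = 2872 − 3944 = −1072 kJ
ΔH_1 − ΔH_2 = +1154 kJ, so reaction 2 has the more negative ΔH; |ΔH_1 − ΔH_2| = 1154 kJ.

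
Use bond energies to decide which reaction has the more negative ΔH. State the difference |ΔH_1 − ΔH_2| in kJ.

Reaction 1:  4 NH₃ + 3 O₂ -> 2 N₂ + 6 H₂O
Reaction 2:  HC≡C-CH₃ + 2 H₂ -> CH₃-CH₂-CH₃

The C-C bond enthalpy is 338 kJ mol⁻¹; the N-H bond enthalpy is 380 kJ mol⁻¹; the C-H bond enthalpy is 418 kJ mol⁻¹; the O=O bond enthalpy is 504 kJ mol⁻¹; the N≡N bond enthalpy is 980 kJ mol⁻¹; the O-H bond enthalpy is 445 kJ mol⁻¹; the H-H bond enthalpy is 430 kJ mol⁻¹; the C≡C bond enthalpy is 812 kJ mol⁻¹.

Reaction 1:
  Bonds broken (reactants):
    N-H: 12 × 380 = 4560
    O=O: 3 × 504 = 1512
    Σ(broken) = 6072 kJ
  Bonds formed (products):
    N≡N: 2 × 980 = 1960
    O-H: 12 × 445 = 5340
    Σ(formed) = 7300 kJ
  ΔH_1 = 6072 − 7300 = −1228 kJ
Reaction 2:
  Bonds broken (reactants):
    C≡C: 1 × 812 = 812
    C-C: 1 × 338 = 338
    C-H: 4 × 418 = 1672
    H-H: 2 × 430 = 860
    Σ(broken) = 3682 kJ
  Bonds formed (products):
    C-C: 2 × 338 = 676
    C-H: 8 × 418 = 3344
    Σ(formed) = 4020 kJ
  ΔH_2 = 3682 − 4020 = −338 kJ
ΔH_1 − ΔH_2 = −890 kJ, so reaction 1 has the more negative ΔH; |ΔH_1 − ΔH_2| = 890 kJ.

Reaction 1, by 890 kJ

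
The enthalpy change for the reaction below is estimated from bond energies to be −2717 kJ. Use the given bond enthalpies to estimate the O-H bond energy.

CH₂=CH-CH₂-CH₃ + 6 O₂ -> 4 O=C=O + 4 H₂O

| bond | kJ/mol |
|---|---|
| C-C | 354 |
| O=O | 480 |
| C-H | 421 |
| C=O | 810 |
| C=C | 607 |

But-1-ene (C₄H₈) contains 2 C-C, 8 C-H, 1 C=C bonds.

Let D be the O-H bond energy.
Σ(broken) = 2×354 + 8×421 + 1×607 + 6×480 = 7563
Σ(formed) = 8×810 + 8×D = 6480 + 8D
ΔH = Σ(broken) − Σ(formed) = (7563) − (6480 + 8D) = +1083 − 8D
Setting this equal to −2717 kJ gives 8D = 3800, so D = 475 kJ/mol.

D(O-H) ≈ 475 kJ/mol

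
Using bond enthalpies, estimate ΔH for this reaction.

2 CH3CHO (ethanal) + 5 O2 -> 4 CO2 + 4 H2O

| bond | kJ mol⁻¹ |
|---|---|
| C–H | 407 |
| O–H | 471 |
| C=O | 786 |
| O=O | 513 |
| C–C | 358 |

ΔH ≈ −1947 kJ

Bonds broken (reactants):
  C–C: 2 × 358 = 716
  C–H: 8 × 407 = 3256
  C=O: 2 × 786 = 1572
  O=O: 5 × 513 = 2565
  Σ(broken) = 8109 kJ
Bonds formed (products):
  C=O: 8 × 786 = 6288
  O–H: 8 × 471 = 3768
  Σ(formed) = 10056 kJ
ΔH = Σ(broken) − Σ(formed) = 8109 − 10056 = −1947 kJ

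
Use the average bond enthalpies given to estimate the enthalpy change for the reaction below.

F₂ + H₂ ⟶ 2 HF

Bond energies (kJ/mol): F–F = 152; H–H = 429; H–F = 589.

Bonds broken (reactants):
  F–F: 1 × 152 = 152
  H–H: 1 × 429 = 429
  Σ(broken) = 581 kJ
Bonds formed (products):
  H–F: 2 × 589 = 1178
  Σ(formed) = 1178 kJ
ΔH = Σ(broken) − Σ(formed) = 581 − 1178 = −597 kJ

ΔH ≈ −597 kJ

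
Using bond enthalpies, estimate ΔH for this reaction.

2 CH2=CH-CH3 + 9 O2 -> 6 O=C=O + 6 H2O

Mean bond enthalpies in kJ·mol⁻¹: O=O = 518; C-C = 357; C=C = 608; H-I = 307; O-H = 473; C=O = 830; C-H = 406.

ΔH ≈ −4172 kJ

Bonds broken (reactants):
  C-C: 2 × 357 = 714
  C-H: 12 × 406 = 4872
  C=C: 2 × 608 = 1216
  O=O: 9 × 518 = 4662
  Σ(broken) = 11464 kJ
Bonds formed (products):
  C=O: 12 × 830 = 9960
  O-H: 12 × 473 = 5676
  Σ(formed) = 15636 kJ
ΔH = Σ(broken) − Σ(formed) = 11464 − 15636 = −4172 kJ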